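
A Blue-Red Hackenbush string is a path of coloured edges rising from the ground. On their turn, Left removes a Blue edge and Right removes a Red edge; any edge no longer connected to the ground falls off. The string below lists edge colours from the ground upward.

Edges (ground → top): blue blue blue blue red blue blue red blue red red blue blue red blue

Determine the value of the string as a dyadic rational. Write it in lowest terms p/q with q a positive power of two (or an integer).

Build G(s[:k]) for k = 1..15, string s = blue blue blue blue red blue blue red blue red red blue blue red blue.
b: Left { 0 }, Right { ∅ } -> simplest 1
bb: Left { 0, 1 }, Right { ∅ } -> simplest 2
bbb: Left { 0, 1, 2 }, Right { ∅ } -> simplest 3
bbbb: Left { 0, 1, 2, 3 }, Right { ∅ } -> simplest 4
bbbbr: Left { 0, 1, 2, 3 }, Right { 4 } -> simplest 7/2
bbbbrb: Left { 0, 1, 2, 3, 7/2 }, Right { 4 } -> simplest 15/4
bbbbrbb: Left { 0, 1, 2, 3, 7/2, 15/4 }, Right { 4 } -> simplest 31/8
bbbbrbbr: Left { 0, 1, 2, 3, 7/2, 15/4 }, Right { 31/8, 4 } -> simplest 61/16
bbbbrbbrb: Left { 0, 1, 2, 3, 7/2, 15/4, 61/16 }, Right { 31/8, 4 } -> simplest 123/32
bbbbrbbrbr: Left { 0, 1, 2, 3, 7/2, 15/4, 61/16 }, Right { 123/32, 31/8, 4 } -> simplest 245/64
bbbbrbbrbrr: Left { 0, 1, 2, 3, 7/2, 15/4, 61/16 }, Right { 245/64, 123/32, 31/8, 4 } -> simplest 489/128
bbbbrbbrbrrb: Left { 0, 1, 2, 3, 7/2, 15/4, 61/16, 489/128 }, Right { 245/64, 123/32, 31/8, 4 } -> simplest 979/256
bbbbrbbrbrrbb: Left { 0, 1, 2, 3, 7/2, 15/4, 61/16, 489/128, 979/256 }, Right { 245/64, 123/32, 31/8, 4 } -> simplest 1959/512
bbbbrbbrbrrbbr: Left { 0, 1, 2, 3, 7/2, 15/4, 61/16, 489/128, 979/256 }, Right { 1959/512, 245/64, 123/32, 31/8, 4 } -> simplest 3917/1024
bbbbrbbrbrrbbrb: Left { 0, 1, 2, 3, 7/2, 15/4, 61/16, 489/128, 979/256, 3917/1024 }, Right { 1959/512, 245/64, 123/32, 31/8, 4 } -> simplest 7835/2048

7835/2048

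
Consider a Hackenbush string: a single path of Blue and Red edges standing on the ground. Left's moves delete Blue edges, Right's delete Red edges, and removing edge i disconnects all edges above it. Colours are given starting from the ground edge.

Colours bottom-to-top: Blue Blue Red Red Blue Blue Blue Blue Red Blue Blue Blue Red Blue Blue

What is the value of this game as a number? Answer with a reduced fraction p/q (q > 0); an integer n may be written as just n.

edge 1 of 15 (Blue): { 0 | ∅ } = 1
edge 2 of 15 (Blue): { 0,1 | ∅ } = 2
edge 3 of 15 (Red): { 0,1 | 2 } = 3/2
edge 4 of 15 (Red): { 0,1 | 3/2,2 } = 5/4
edge 5 of 15 (Blue): { 0,1,5/4 | 3/2,2 } = 11/8
edge 6 of 15 (Blue): { 0,1,5/4,11/8 | 3/2,2 } = 23/16
edge 7 of 15 (Blue): { 0,1,5/4,11/8,23/16 | 3/2,2 } = 47/32
edge 8 of 15 (Blue): { 0,1,5/4,11/8,23/16,47/32 | 3/2,2 } = 95/64
edge 9 of 15 (Red): { 0,1,5/4,11/8,23/16,47/32 | 95/64,3/2,2 } = 189/128
edge 10 of 15 (Blue): { 0,1,5/4,11/8,23/16,47/32,189/128 | 95/64,3/2,2 } = 379/256
edge 11 of 15 (Blue): { 0,1,5/4,11/8,23/16,47/32,189/128,379/256 | 95/64,3/2,2 } = 759/512
edge 12 of 15 (Blue): { 0,1,5/4,11/8,23/16,47/32,189/128,379/256,759/512 | 95/64,3/2,2 } = 1519/1024
edge 13 of 15 (Red): { 0,1,5/4,11/8,23/16,47/32,189/128,379/256,759/512 | 1519/1024,95/64,3/2,2 } = 3037/2048
edge 14 of 15 (Blue): { 0,1,5/4,11/8,23/16,47/32,189/128,379/256,759/512,3037/2048 | 1519/1024,95/64,3/2,2 } = 6075/4096
edge 15 of 15 (Blue): { 0,1,5/4,11/8,23/16,47/32,189/128,379/256,759/512,3037/2048,6075/4096 | 1519/1024,95/64,3/2,2 } = 12151/8192

12151/8192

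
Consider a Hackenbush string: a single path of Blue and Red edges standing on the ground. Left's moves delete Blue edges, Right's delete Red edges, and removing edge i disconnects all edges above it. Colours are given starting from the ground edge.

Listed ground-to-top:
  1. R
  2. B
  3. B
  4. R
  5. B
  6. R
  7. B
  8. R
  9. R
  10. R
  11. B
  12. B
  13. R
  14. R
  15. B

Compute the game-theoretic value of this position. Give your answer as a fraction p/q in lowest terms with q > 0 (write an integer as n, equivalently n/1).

edge 1 of 15 (R): { · | 0 } => -1
edge 2 of 15 (B): { -1 | 0 } => -1/2
edge 3 of 15 (B): { -1; -1/2 | 0 } => -1/4
edge 4 of 15 (R): { -1; -1/2 | -1/4; 0 } => -3/8
edge 5 of 15 (B): { -1; -1/2; -3/8 | -1/4; 0 } => -5/16
edge 6 of 15 (R): { -1; -1/2; -3/8 | -5/16; -1/4; 0 } => -11/32
edge 7 of 15 (B): { -1; -1/2; -3/8; -11/32 | -5/16; -1/4; 0 } => -21/64
edge 8 of 15 (R): { -1; -1/2; -3/8; -11/32 | -21/64; -5/16; -1/4; 0 } => -43/128
edge 9 of 15 (R): { -1; -1/2; -3/8; -11/32 | -43/128; -21/64; -5/16; -1/4; 0 } => -87/256
edge 10 of 15 (R): { -1; -1/2; -3/8; -11/32 | -87/256; -43/128; -21/64; -5/16; -1/4; 0 } => -175/512
edge 11 of 15 (B): { -1; -1/2; -3/8; -11/32; -175/512 | -87/256; -43/128; -21/64; -5/16; -1/4; 0 } => -349/1024
edge 12 of 15 (B): { -1; -1/2; -3/8; -11/32; -175/512; -349/1024 | -87/256; -43/128; -21/64; -5/16; -1/4; 0 } => -697/2048
edge 13 of 15 (R): { -1; -1/2; -3/8; -11/32; -175/512; -349/1024 | -697/2048; -87/256; -43/128; -21/64; -5/16; -1/4; 0 } => -1395/4096
edge 14 of 15 (R): { -1; -1/2; -3/8; -11/32; -175/512; -349/1024 | -1395/4096; -697/2048; -87/256; -43/128; -21/64; -5/16; -1/4; 0 } => -2791/8192
edge 15 of 15 (B): { -1; -1/2; -3/8; -11/32; -175/512; -349/1024; -2791/8192 | -1395/4096; -697/2048; -87/256; -43/128; -21/64; -5/16; -1/4; 0 } => -5581/16384

-5581/16384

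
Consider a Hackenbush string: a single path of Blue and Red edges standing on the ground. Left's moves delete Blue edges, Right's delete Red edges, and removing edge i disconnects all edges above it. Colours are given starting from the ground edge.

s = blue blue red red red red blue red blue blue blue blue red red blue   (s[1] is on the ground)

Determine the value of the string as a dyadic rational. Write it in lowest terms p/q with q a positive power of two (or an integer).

value(b) = { 0 |  } => 1
value(bb) = { 0 1 |  } => 2
value(bbr) = { 0 1 | 2 } => 3/2
value(bbrr) = { 0 1 | 3/2 2 } => 5/4
value(bbrrr) = { 0 1 | 5/4 3/2 2 } => 9/8
value(bbrrrr) = { 0 1 | 9/8 5/4 3/2 2 } => 17/16
value(bbrrrrb) = { 0 1 17/16 | 9/8 5/4 3/2 2 } => 35/32
value(bbrrrrbr) = { 0 1 17/16 | 35/32 9/8 5/4 3/2 2 } => 69/64
value(bbrrrrbrb) = { 0 1 17/16 69/64 | 35/32 9/8 5/4 3/2 2 } => 139/128
value(bbrrrrbrbb) = { 0 1 17/16 69/64 139/128 | 35/32 9/8 5/4 3/2 2 } => 279/256
value(bbrrrrbrbbb) = { 0 1 17/16 69/64 139/128 279/256 | 35/32 9/8 5/4 3/2 2 } => 559/512
value(bbrrrrbrbbbb) = { 0 1 17/16 69/64 139/128 279/256 559/512 | 35/32 9/8 5/4 3/2 2 } => 1119/1024
value(bbrrrrbrbbbbr) = { 0 1 17/16 69/64 139/128 279/256 559/512 | 1119/1024 35/32 9/8 5/4 3/2 2 } => 2237/2048
value(bbrrrrbrbbbbrr) = { 0 1 17/16 69/64 139/128 279/256 559/512 | 2237/2048 1119/1024 35/32 9/8 5/4 3/2 2 } => 4473/4096
value(bbrrrrbrbbbbrrb) = { 0 1 17/16 69/64 139/128 279/256 559/512 4473/4096 | 2237/2048 1119/1024 35/32 9/8 5/4 3/2 2 } => 8947/8192

8947/8192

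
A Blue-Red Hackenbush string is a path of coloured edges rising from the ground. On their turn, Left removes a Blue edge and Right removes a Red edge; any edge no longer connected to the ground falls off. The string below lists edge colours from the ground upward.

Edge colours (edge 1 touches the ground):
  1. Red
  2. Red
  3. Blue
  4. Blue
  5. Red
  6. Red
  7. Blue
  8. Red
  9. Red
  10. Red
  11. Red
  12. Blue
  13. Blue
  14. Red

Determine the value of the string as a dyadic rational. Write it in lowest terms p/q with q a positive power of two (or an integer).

-5875/4096

step 1: add Red to get R; options L={ ∅ } R={ 0 } gives -1
step 2: add Red to get RR; options L={ ∅ } R={ -1,0 } gives -2
step 3: add Blue to get RRB; options L={ -2 } R={ -1,0 } gives -3/2
step 4: add Blue to get RRBB; options L={ -2,-3/2 } R={ -1,0 } gives -5/4
step 5: add Red to get RRBBR; options L={ -2,-3/2 } R={ -5/4,-1,0 } gives -11/8
step 6: add Red to get RRBBRR; options L={ -2,-3/2 } R={ -11/8,-5/4,-1,0 } gives -23/16
step 7: add Blue to get RRBBRRB; options L={ -2,-3/2,-23/16 } R={ -11/8,-5/4,-1,0 } gives -45/32
step 8: add Red to get RRBBRRBR; options L={ -2,-3/2,-23/16 } R={ -45/32,-11/8,-5/4,-1,0 } gives -91/64
step 9: add Red to get RRBBRRBRR; options L={ -2,-3/2,-23/16 } R={ -91/64,-45/32,-11/8,-5/4,-1,0 } gives -183/128
step 10: add Red to get RRBBRRBRRR; options L={ -2,-3/2,-23/16 } R={ -183/128,-91/64,-45/32,-11/8,-5/4,-1,0 } gives -367/256
step 11: add Red to get RRBBRRBRRRR; options L={ -2,-3/2,-23/16 } R={ -367/256,-183/128,-91/64,-45/32,-11/8,-5/4,-1,0 } gives -735/512
step 12: add Blue to get RRBBRRBRRRRB; options L={ -2,-3/2,-23/16,-735/512 } R={ -367/256,-183/128,-91/64,-45/32,-11/8,-5/4,-1,0 } gives -1469/1024
step 13: add Blue to get RRBBRRBRRRRBB; options L={ -2,-3/2,-23/16,-735/512,-1469/1024 } R={ -367/256,-183/128,-91/64,-45/32,-11/8,-5/4,-1,0 } gives -2937/2048
step 14: add Red to get RRBBRRBRRRRBBR; options L={ -2,-3/2,-23/16,-735/512,-1469/1024 } R={ -2937/2048,-367/256,-183/128,-91/64,-45/32,-11/8,-5/4,-1,0 } gives -5875/4096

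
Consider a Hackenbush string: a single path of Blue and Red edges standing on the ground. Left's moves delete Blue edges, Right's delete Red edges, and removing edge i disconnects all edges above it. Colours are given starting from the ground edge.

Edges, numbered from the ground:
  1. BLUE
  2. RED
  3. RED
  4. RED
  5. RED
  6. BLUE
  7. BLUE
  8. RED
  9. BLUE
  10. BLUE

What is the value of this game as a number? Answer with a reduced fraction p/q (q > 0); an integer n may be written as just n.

val_1 [B]  L=[0]  R=[(no moves)]  → 1
val_2 [BR]  L=[0]  R=[1]  → 1/2
val_3 [BRR]  L=[0]  R=[1/2; 1]  → 1/4
val_4 [BRRR]  L=[0]  R=[1/4; 1/2; 1]  → 1/8
val_5 [BRRRR]  L=[0]  R=[1/8; 1/4; 1/2; 1]  → 1/16
val_6 [BRRRRB]  L=[0; 1/16]  R=[1/8; 1/4; 1/2; 1]  → 3/32
val_7 [BRRRRBB]  L=[0; 1/16; 3/32]  R=[1/8; 1/4; 1/2; 1]  → 7/64
val_8 [BRRRRBBR]  L=[0; 1/16; 3/32]  R=[7/64; 1/8; 1/4; 1/2; 1]  → 13/128
val_9 [BRRRRBBRB]  L=[0; 1/16; 3/32; 13/128]  R=[7/64; 1/8; 1/4; 1/2; 1]  → 27/256
val_10 [BRRRRBBRBB]  L=[0; 1/16; 3/32; 13/128; 27/256]  R=[7/64; 1/8; 1/4; 1/2; 1]  → 55/512

55/512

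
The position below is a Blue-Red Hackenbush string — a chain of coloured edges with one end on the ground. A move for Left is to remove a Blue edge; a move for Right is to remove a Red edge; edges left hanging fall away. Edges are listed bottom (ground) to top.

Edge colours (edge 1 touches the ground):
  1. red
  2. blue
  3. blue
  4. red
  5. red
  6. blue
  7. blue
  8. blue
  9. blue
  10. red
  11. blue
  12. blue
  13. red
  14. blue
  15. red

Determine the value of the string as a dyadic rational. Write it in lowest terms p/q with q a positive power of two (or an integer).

edge 1 of 15 (red): { — | 0 } => -1
edge 2 of 15 (blue): { -1 | 0 } => -1/2
edge 3 of 15 (blue): { -1 -1/2 | 0 } => -1/4
edge 4 of 15 (red): { -1 -1/2 | -1/4 0 } => -3/8
edge 5 of 15 (red): { -1 -1/2 | -3/8 -1/4 0 } => -7/16
edge 6 of 15 (blue): { -1 -1/2 -7/16 | -3/8 -1/4 0 } => -13/32
edge 7 of 15 (blue): { -1 -1/2 -7/16 -13/32 | -3/8 -1/4 0 } => -25/64
edge 8 of 15 (blue): { -1 -1/2 -7/16 -13/32 -25/64 | -3/8 -1/4 0 } => -49/128
edge 9 of 15 (blue): { -1 -1/2 -7/16 -13/32 -25/64 -49/128 | -3/8 -1/4 0 } => -97/256
edge 10 of 15 (red): { -1 -1/2 -7/16 -13/32 -25/64 -49/128 | -97/256 -3/8 -1/4 0 } => -195/512
edge 11 of 15 (blue): { -1 -1/2 -7/16 -13/32 -25/64 -49/128 -195/512 | -97/256 -3/8 -1/4 0 } => -389/1024
edge 12 of 15 (blue): { -1 -1/2 -7/16 -13/32 -25/64 -49/128 -195/512 -389/1024 | -97/256 -3/8 -1/4 0 } => -777/2048
edge 13 of 15 (red): { -1 -1/2 -7/16 -13/32 -25/64 -49/128 -195/512 -389/1024 | -777/2048 -97/256 -3/8 -1/4 0 } => -1555/4096
edge 14 of 15 (blue): { -1 -1/2 -7/16 -13/32 -25/64 -49/128 -195/512 -389/1024 -1555/4096 | -777/2048 -97/256 -3/8 -1/4 0 } => -3109/8192
edge 15 of 15 (red): { -1 -1/2 -7/16 -13/32 -25/64 -49/128 -195/512 -389/1024 -1555/4096 | -3109/8192 -777/2048 -97/256 -3/8 -1/4 0 } => -6219/16384

-6219/16384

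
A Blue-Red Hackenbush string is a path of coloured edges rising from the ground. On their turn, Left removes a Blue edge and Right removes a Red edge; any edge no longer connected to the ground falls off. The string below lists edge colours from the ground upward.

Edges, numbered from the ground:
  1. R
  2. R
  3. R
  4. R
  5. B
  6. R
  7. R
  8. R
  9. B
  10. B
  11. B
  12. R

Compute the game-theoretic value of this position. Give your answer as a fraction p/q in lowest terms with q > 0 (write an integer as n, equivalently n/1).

-995/256

1 of 12 · R · max L −∞ · min R 0 = -1
2 of 12 · RR · max L −∞ · min R -1 = -2
3 of 12 · RRR · max L −∞ · min R -2 = -3
4 of 12 · RRRR · max L −∞ · min R -3 = -4
5 of 12 · RRRRB · max L -4 · min R -3 = -7/2
6 of 12 · RRRRBR · max L -4 · min R -7/2 = -15/4
7 of 12 · RRRRBRR · max L -4 · min R -15/4 = -31/8
8 of 12 · RRRRBRRR · max L -4 · min R -31/8 = -63/16
9 of 12 · RRRRBRRRB · max L -63/16 · min R -31/8 = -125/32
10 of 12 · RRRRBRRRBB · max L -125/32 · min R -31/8 = -249/64
11 of 12 · RRRRBRRRBBB · max L -249/64 · min R -31/8 = -497/128
12 of 12 · RRRRBRRRBBBR · max L -249/64 · min R -497/128 = -995/256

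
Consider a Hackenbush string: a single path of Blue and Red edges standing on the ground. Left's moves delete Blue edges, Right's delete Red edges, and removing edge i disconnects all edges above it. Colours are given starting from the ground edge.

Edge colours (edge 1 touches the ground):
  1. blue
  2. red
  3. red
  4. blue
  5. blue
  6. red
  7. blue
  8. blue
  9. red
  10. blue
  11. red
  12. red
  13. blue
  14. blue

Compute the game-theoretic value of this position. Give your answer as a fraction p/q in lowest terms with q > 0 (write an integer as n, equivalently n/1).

3495/8192

Build G(s[:k]) for k = 1..14, string s = blue red red blue blue red blue blue red blue red red blue blue.
G(b) = { 0 | ∅ } — 1
G(br) = { 0 | 1 } — 1/2
G(brr) = { 0 | 1/2,1 } — 1/4
G(brrb) = { 0,1/4 | 1/2,1 } — 3/8
G(brrbb) = { 0,1/4,3/8 | 1/2,1 } — 7/16
G(brrbbr) = { 0,1/4,3/8 | 7/16,1/2,1 } — 13/32
G(brrbbrb) = { 0,1/4,3/8,13/32 | 7/16,1/2,1 } — 27/64
G(brrbbrbb) = { 0,1/4,3/8,13/32,27/64 | 7/16,1/2,1 } — 55/128
G(brrbbrbbr) = { 0,1/4,3/8,13/32,27/64 | 55/128,7/16,1/2,1 } — 109/256
G(brrbbrbbrb) = { 0,1/4,3/8,13/32,27/64,109/256 | 55/128,7/16,1/2,1 } — 219/512
G(brrbbrbbrbr) = { 0,1/4,3/8,13/32,27/64,109/256 | 219/512,55/128,7/16,1/2,1 } — 437/1024
G(brrbbrbbrbrr) = { 0,1/4,3/8,13/32,27/64,109/256 | 437/1024,219/512,55/128,7/16,1/2,1 } — 873/2048
G(brrbbrbbrbrrb) = { 0,1/4,3/8,13/32,27/64,109/256,873/2048 | 437/1024,219/512,55/128,7/16,1/2,1 } — 1747/4096
G(brrbbrbbrbrrbb) = { 0,1/4,3/8,13/32,27/64,109/256,873/2048,1747/4096 | 437/1024,219/512,55/128,7/16,1/2,1 } — 3495/8192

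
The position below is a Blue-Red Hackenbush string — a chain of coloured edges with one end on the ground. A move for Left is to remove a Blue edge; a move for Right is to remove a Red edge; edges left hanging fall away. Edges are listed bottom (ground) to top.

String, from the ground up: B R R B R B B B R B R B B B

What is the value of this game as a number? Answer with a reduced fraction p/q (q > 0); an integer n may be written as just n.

2991/8192

Prefix values for B R R B R B B B R B R B B B via {L|R} + simplicity:
B: Left { 0 }, Right { none } so simplest 1
BR: Left { 0 }, Right { 1 } so simplest 1/2
BRR: Left { 0 }, Right { 1/2,1 } so simplest 1/4
BRRB: Left { 0,1/4 }, Right { 1/2,1 } so simplest 3/8
BRRBR: Left { 0,1/4 }, Right { 3/8,1/2,1 } so simplest 5/16
BRRBRB: Left { 0,1/4,5/16 }, Right { 3/8,1/2,1 } so simplest 11/32
BRRBRBB: Left { 0,1/4,5/16,11/32 }, Right { 3/8,1/2,1 } so simplest 23/64
BRRBRBBB: Left { 0,1/4,5/16,11/32,23/64 }, Right { 3/8,1/2,1 } so simplest 47/128
BRRBRBBBR: Left { 0,1/4,5/16,11/32,23/64 }, Right { 47/128,3/8,1/2,1 } so simplest 93/256
BRRBRBBBRB: Left { 0,1/4,5/16,11/32,23/64,93/256 }, Right { 47/128,3/8,1/2,1 } so simplest 187/512
BRRBRBBBRBR: Left { 0,1/4,5/16,11/32,23/64,93/256 }, Right { 187/512,47/128,3/8,1/2,1 } so simplest 373/1024
BRRBRBBBRBRB: Left { 0,1/4,5/16,11/32,23/64,93/256,373/1024 }, Right { 187/512,47/128,3/8,1/2,1 } so simplest 747/2048
BRRBRBBBRBRBB: Left { 0,1/4,5/16,11/32,23/64,93/256,373/1024,747/2048 }, Right { 187/512,47/128,3/8,1/2,1 } so simplest 1495/4096
BRRBRBBBRBRBBB: Left { 0,1/4,5/16,11/32,23/64,93/256,373/1024,747/2048,1495/4096 }, Right { 187/512,47/128,3/8,1/2,1 } so simplest 2991/8192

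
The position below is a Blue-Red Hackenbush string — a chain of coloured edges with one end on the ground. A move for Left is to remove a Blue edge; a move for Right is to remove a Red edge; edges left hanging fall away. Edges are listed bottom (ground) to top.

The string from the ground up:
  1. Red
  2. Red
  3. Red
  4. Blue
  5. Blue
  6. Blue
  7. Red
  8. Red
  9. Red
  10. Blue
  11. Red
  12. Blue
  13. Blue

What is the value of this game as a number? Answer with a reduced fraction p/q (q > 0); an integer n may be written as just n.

-2281/1024

g_1 [R]  L=[none]  R=[0]  ⇒ -1
g_2 [RR]  L=[none]  R=[-1, 0]  ⇒ -2
g_3 [RRR]  L=[none]  R=[-2, -1, 0]  ⇒ -3
g_4 [RRRB]  L=[-3]  R=[-2, -1, 0]  ⇒ -5/2
g_5 [RRRBB]  L=[-3, -5/2]  R=[-2, -1, 0]  ⇒ -9/4
g_6 [RRRBBB]  L=[-3, -5/2, -9/4]  R=[-2, -1, 0]  ⇒ -17/8
g_7 [RRRBBBR]  L=[-3, -5/2, -9/4]  R=[-17/8, -2, -1, 0]  ⇒ -35/16
g_8 [RRRBBBRR]  L=[-3, -5/2, -9/4]  R=[-35/16, -17/8, -2, -1, 0]  ⇒ -71/32
g_9 [RRRBBBRRR]  L=[-3, -5/2, -9/4]  R=[-71/32, -35/16, -17/8, -2, -1, 0]  ⇒ -143/64
g_10 [RRRBBBRRRB]  L=[-3, -5/2, -9/4, -143/64]  R=[-71/32, -35/16, -17/8, -2, -1, 0]  ⇒ -285/128
g_11 [RRRBBBRRRBR]  L=[-3, -5/2, -9/4, -143/64]  R=[-285/128, -71/32, -35/16, -17/8, -2, -1, 0]  ⇒ -571/256
g_12 [RRRBBBRRRBRB]  L=[-3, -5/2, -9/4, -143/64, -571/256]  R=[-285/128, -71/32, -35/16, -17/8, -2, -1, 0]  ⇒ -1141/512
g_13 [RRRBBBRRRBRBB]  L=[-3, -5/2, -9/4, -143/64, -571/256, -1141/512]  R=[-285/128, -71/32, -35/16, -17/8, -2, -1, 0]  ⇒ -2281/1024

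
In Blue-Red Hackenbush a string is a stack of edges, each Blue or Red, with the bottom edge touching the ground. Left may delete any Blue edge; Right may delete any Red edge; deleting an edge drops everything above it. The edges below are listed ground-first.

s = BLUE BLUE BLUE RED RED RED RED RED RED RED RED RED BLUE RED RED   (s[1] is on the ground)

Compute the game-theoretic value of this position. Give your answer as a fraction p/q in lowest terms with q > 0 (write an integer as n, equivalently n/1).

Prefix values for BLUE BLUE BLUE RED RED RED RED RED RED RED RED RED BLUE RED RED via {L|R} + simplicity:
step 1: add BLUE to get B; options L={ 0 } R={ · } so 1
step 2: add BLUE to get BB; options L={ 0, 1 } R={ · } so 2
step 3: add BLUE to get BBB; options L={ 0, 1, 2 } R={ · } so 3
step 4: add RED to get BBBR; options L={ 0, 1, 2 } R={ 3 } so 5/2
step 5: add RED to get BBBRR; options L={ 0, 1, 2 } R={ 5/2, 3 } so 9/4
step 6: add RED to get BBBRRR; options L={ 0, 1, 2 } R={ 9/4, 5/2, 3 } so 17/8
step 7: add RED to get BBBRRRR; options L={ 0, 1, 2 } R={ 17/8, 9/4, 5/2, 3 } so 33/16
step 8: add RED to get BBBRRRRR; options L={ 0, 1, 2 } R={ 33/16, 17/8, 9/4, 5/2, 3 } so 65/32
step 9: add RED to get BBBRRRRRR; options L={ 0, 1, 2 } R={ 65/32, 33/16, 17/8, 9/4, 5/2, 3 } so 129/64
step 10: add RED to get BBBRRRRRRR; options L={ 0, 1, 2 } R={ 129/64, 65/32, 33/16, 17/8, 9/4, 5/2, 3 } so 257/128
step 11: add RED to get BBBRRRRRRRR; options L={ 0, 1, 2 } R={ 257/128, 129/64, 65/32, 33/16, 17/8, 9/4, 5/2, 3 } so 513/256
step 12: add RED to get BBBRRRRRRRRR; options L={ 0, 1, 2 } R={ 513/256, 257/128, 129/64, 65/32, 33/16, 17/8, 9/4, 5/2, 3 } so 1025/512
step 13: add BLUE to get BBBRRRRRRRRRB; options L={ 0, 1, 2, 1025/512 } R={ 513/256, 257/128, 129/64, 65/32, 33/16, 17/8, 9/4, 5/2, 3 } so 2051/1024
step 14: add RED to get BBBRRRRRRRRRBR; options L={ 0, 1, 2, 1025/512 } R={ 2051/1024, 513/256, 257/128, 129/64, 65/32, 33/16, 17/8, 9/4, 5/2, 3 } so 4101/2048
step 15: add RED to get BBBRRRRRRRRRBRR; options L={ 0, 1, 2, 1025/512 } R={ 4101/2048, 2051/1024, 513/256, 257/128, 129/64, 65/32, 33/16, 17/8, 9/4, 5/2, 3 } so 8201/4096

8201/4096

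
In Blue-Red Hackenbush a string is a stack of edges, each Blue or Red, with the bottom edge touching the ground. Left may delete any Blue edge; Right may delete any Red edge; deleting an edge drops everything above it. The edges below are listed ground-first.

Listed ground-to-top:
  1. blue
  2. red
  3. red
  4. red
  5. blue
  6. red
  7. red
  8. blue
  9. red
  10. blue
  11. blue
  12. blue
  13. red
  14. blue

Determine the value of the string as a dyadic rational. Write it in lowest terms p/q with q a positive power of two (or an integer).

1211/8192

step 1: add blue to get b; options L={ 0 } R={  } so 1
step 2: add red to get br; options L={ 0 } R={ 1 } so 1/2
step 3: add red to get brr; options L={ 0 } R={ 1/2 1 } so 1/4
step 4: add red to get brrr; options L={ 0 } R={ 1/4 1/2 1 } so 1/8
step 5: add blue to get brrrb; options L={ 0 1/8 } R={ 1/4 1/2 1 } so 3/16
step 6: add red to get brrrbr; options L={ 0 1/8 } R={ 3/16 1/4 1/2 1 } so 5/32
step 7: add red to get brrrbrr; options L={ 0 1/8 } R={ 5/32 3/16 1/4 1/2 1 } so 9/64
step 8: add blue to get brrrbrrb; options L={ 0 1/8 9/64 } R={ 5/32 3/16 1/4 1/2 1 } so 19/128
step 9: add red to get brrrbrrbr; options L={ 0 1/8 9/64 } R={ 19/128 5/32 3/16 1/4 1/2 1 } so 37/256
step 10: add blue to get brrrbrrbrb; options L={ 0 1/8 9/64 37/256 } R={ 19/128 5/32 3/16 1/4 1/2 1 } so 75/512
step 11: add blue to get brrrbrrbrbb; options L={ 0 1/8 9/64 37/256 75/512 } R={ 19/128 5/32 3/16 1/4 1/2 1 } so 151/1024
step 12: add blue to get brrrbrrbrbbb; options L={ 0 1/8 9/64 37/256 75/512 151/1024 } R={ 19/128 5/32 3/16 1/4 1/2 1 } so 303/2048
step 13: add red to get brrrbrrbrbbbr; options L={ 0 1/8 9/64 37/256 75/512 151/1024 } R={ 303/2048 19/128 5/32 3/16 1/4 1/2 1 } so 605/4096
step 14: add blue to get brrrbrrbrbbbrb; options L={ 0 1/8 9/64 37/256 75/512 151/1024 605/4096 } R={ 303/2048 19/128 5/32 3/16 1/4 1/2 1 } so 1211/8192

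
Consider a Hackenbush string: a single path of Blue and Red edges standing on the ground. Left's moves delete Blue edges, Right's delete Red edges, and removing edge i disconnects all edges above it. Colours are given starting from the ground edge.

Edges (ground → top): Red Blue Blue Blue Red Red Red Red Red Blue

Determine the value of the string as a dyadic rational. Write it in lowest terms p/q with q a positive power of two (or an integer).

-125/512

Prefix values for Red Blue Blue Blue Red Red Red Red Red Blue via {L|R} + simplicity:
step 1: add Red to get R; options L={ (no moves) } R={ 0 } => -1
step 2: add Blue to get RB; options L={ -1 } R={ 0 } => -1/2
step 3: add Blue to get RBB; options L={ -1; -1/2 } R={ 0 } => -1/4
step 4: add Blue to get RBBB; options L={ -1; -1/2; -1/4 } R={ 0 } => -1/8
step 5: add Red to get RBBBR; options L={ -1; -1/2; -1/4 } R={ -1/8; 0 } => -3/16
step 6: add Red to get RBBBRR; options L={ -1; -1/2; -1/4 } R={ -3/16; -1/8; 0 } => -7/32
step 7: add Red to get RBBBRRR; options L={ -1; -1/2; -1/4 } R={ -7/32; -3/16; -1/8; 0 } => -15/64
step 8: add Red to get RBBBRRRR; options L={ -1; -1/2; -1/4 } R={ -15/64; -7/32; -3/16; -1/8; 0 } => -31/128
step 9: add Red to get RBBBRRRRR; options L={ -1; -1/2; -1/4 } R={ -31/128; -15/64; -7/32; -3/16; -1/8; 0 } => -63/256
step 10: add Blue to get RBBBRRRRRB; options L={ -1; -1/2; -1/4; -63/256 } R={ -31/128; -15/64; -7/32; -3/16; -1/8; 0 } => -125/512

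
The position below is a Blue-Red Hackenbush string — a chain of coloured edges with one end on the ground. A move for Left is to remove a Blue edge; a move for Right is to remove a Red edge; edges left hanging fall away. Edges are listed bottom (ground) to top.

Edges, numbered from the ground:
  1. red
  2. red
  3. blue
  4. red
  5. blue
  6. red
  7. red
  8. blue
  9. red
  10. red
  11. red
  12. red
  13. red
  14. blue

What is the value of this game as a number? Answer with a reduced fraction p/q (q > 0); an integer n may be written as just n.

-7037/4096

Prefix values for red red blue red blue red red blue red red red red red blue via {L|R} + simplicity:
step 1: add red to get r; options L={ none } R={ 0 } so -1
step 2: add red to get rr; options L={ none } R={ -1 0 } so -2
step 3: add blue to get rrb; options L={ -2 } R={ -1 0 } so -3/2
step 4: add red to get rrbr; options L={ -2 } R={ -3/2 -1 0 } so -7/4
step 5: add blue to get rrbrb; options L={ -2 -7/4 } R={ -3/2 -1 0 } so -13/8
step 6: add red to get rrbrbr; options L={ -2 -7/4 } R={ -13/8 -3/2 -1 0 } so -27/16
step 7: add red to get rrbrbrr; options L={ -2 -7/4 } R={ -27/16 -13/8 -3/2 -1 0 } so -55/32
step 8: add blue to get rrbrbrrb; options L={ -2 -7/4 -55/32 } R={ -27/16 -13/8 -3/2 -1 0 } so -109/64
step 9: add red to get rrbrbrrbr; options L={ -2 -7/4 -55/32 } R={ -109/64 -27/16 -13/8 -3/2 -1 0 } so -219/128
step 10: add red to get rrbrbrrbrr; options L={ -2 -7/4 -55/32 } R={ -219/128 -109/64 -27/16 -13/8 -3/2 -1 0 } so -439/256
step 11: add red to get rrbrbrrbrrr; options L={ -2 -7/4 -55/32 } R={ -439/256 -219/128 -109/64 -27/16 -13/8 -3/2 -1 0 } so -879/512
step 12: add red to get rrbrbrrbrrrr; options L={ -2 -7/4 -55/32 } R={ -879/512 -439/256 -219/128 -109/64 -27/16 -13/8 -3/2 -1 0 } so -1759/1024
step 13: add red to get rrbrbrrbrrrrr; options L={ -2 -7/4 -55/32 } R={ -1759/1024 -879/512 -439/256 -219/128 -109/64 -27/16 -13/8 -3/2 -1 0 } so -3519/2048
step 14: add blue to get rrbrbrrbrrrrrb; options L={ -2 -7/4 -55/32 -3519/2048 } R={ -1759/1024 -879/512 -439/256 -219/128 -109/64 -27/16 -13/8 -3/2 -1 0 } so -7037/4096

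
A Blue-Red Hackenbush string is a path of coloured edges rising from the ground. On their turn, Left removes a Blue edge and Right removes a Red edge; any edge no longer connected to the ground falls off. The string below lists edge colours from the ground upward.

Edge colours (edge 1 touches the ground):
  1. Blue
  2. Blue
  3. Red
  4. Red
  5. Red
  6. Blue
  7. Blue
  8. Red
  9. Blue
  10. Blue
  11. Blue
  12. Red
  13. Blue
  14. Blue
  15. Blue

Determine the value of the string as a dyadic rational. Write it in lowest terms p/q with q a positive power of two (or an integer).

g_1 [B]  L=[0]  R=[∅]  → 1
g_2 [BB]  L=[0; 1]  R=[∅]  → 2
g_3 [BBR]  L=[0; 1]  R=[2]  → 3/2
g_4 [BBRR]  L=[0; 1]  R=[3/2; 2]  → 5/4
g_5 [BBRRR]  L=[0; 1]  R=[5/4; 3/2; 2]  → 9/8
g_6 [BBRRRB]  L=[0; 1; 9/8]  R=[5/4; 3/2; 2]  → 19/16
g_7 [BBRRRBB]  L=[0; 1; 9/8; 19/16]  R=[5/4; 3/2; 2]  → 39/32
g_8 [BBRRRBBR]  L=[0; 1; 9/8; 19/16]  R=[39/32; 5/4; 3/2; 2]  → 77/64
g_9 [BBRRRBBRB]  L=[0; 1; 9/8; 19/16; 77/64]  R=[39/32; 5/4; 3/2; 2]  → 155/128
g_10 [BBRRRBBRBB]  L=[0; 1; 9/8; 19/16; 77/64; 155/128]  R=[39/32; 5/4; 3/2; 2]  → 311/256
g_11 [BBRRRBBRBBB]  L=[0; 1; 9/8; 19/16; 77/64; 155/128; 311/256]  R=[39/32; 5/4; 3/2; 2]  → 623/512
g_12 [BBRRRBBRBBBR]  L=[0; 1; 9/8; 19/16; 77/64; 155/128; 311/256]  R=[623/512; 39/32; 5/4; 3/2; 2]  → 1245/1024
g_13 [BBRRRBBRBBBRB]  L=[0; 1; 9/8; 19/16; 77/64; 155/128; 311/256; 1245/1024]  R=[623/512; 39/32; 5/4; 3/2; 2]  → 2491/2048
g_14 [BBRRRBBRBBBRBB]  L=[0; 1; 9/8; 19/16; 77/64; 155/128; 311/256; 1245/1024; 2491/2048]  R=[623/512; 39/32; 5/4; 3/2; 2]  → 4983/4096
g_15 [BBRRRBBRBBBRBBB]  L=[0; 1; 9/8; 19/16; 77/64; 155/128; 311/256; 1245/1024; 2491/2048; 4983/4096]  R=[623/512; 39/32; 5/4; 3/2; 2]  → 9967/8192

9967/8192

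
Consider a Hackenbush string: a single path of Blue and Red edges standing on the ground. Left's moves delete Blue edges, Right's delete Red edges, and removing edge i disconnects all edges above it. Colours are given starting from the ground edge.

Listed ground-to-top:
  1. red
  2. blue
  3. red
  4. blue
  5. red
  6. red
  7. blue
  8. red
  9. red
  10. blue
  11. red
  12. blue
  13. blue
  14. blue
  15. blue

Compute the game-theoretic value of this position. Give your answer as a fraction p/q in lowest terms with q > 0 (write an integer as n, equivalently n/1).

-11681/16384

1 of 15 · r · max L −∞ · min R 0 -> -1
2 of 15 · rb · max L -1 · min R 0 -> -1/2
3 of 15 · rbr · max L -1 · min R -1/2 -> -3/4
4 of 15 · rbrb · max L -3/4 · min R -1/2 -> -5/8
5 of 15 · rbrbr · max L -3/4 · min R -5/8 -> -11/16
6 of 15 · rbrbrr · max L -3/4 · min R -11/16 -> -23/32
7 of 15 · rbrbrrb · max L -23/32 · min R -11/16 -> -45/64
8 of 15 · rbrbrrbr · max L -23/32 · min R -45/64 -> -91/128
9 of 15 · rbrbrrbrr · max L -23/32 · min R -91/128 -> -183/256
10 of 15 · rbrbrrbrrb · max L -183/256 · min R -91/128 -> -365/512
11 of 15 · rbrbrrbrrbr · max L -183/256 · min R -365/512 -> -731/1024
12 of 15 · rbrbrrbrrbrb · max L -731/1024 · min R -365/512 -> -1461/2048
13 of 15 · rbrbrrbrrbrbb · max L -1461/2048 · min R -365/512 -> -2921/4096
14 of 15 · rbrbrrbrrbrbbb · max L -2921/4096 · min R -365/512 -> -5841/8192
15 of 15 · rbrbrrbrrbrbbbb · max L -5841/8192 · min R -365/512 -> -11681/16384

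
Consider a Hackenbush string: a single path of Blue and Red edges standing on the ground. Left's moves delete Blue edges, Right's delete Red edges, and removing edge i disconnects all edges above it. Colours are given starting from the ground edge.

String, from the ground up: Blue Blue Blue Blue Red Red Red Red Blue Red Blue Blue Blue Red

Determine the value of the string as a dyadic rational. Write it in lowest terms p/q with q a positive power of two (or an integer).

g_1 [B]  L=[0]  R=[—]  = 1
g_2 [BB]  L=[0; 1]  R=[—]  = 2
g_3 [BBB]  L=[0; 1; 2]  R=[—]  = 3
g_4 [BBBB]  L=[0; 1; 2; 3]  R=[—]  = 4
g_5 [BBBBR]  L=[0; 1; 2; 3]  R=[4]  = 7/2
g_6 [BBBBRR]  L=[0; 1; 2; 3]  R=[7/2; 4]  = 13/4
g_7 [BBBBRRR]  L=[0; 1; 2; 3]  R=[13/4; 7/2; 4]  = 25/8
g_8 [BBBBRRRR]  L=[0; 1; 2; 3]  R=[25/8; 13/4; 7/2; 4]  = 49/16
g_9 [BBBBRRRRB]  L=[0; 1; 2; 3; 49/16]  R=[25/8; 13/4; 7/2; 4]  = 99/32
g_10 [BBBBRRRRBR]  L=[0; 1; 2; 3; 49/16]  R=[99/32; 25/8; 13/4; 7/2; 4]  = 197/64
g_11 [BBBBRRRRBRB]  L=[0; 1; 2; 3; 49/16; 197/64]  R=[99/32; 25/8; 13/4; 7/2; 4]  = 395/128
g_12 [BBBBRRRRBRBB]  L=[0; 1; 2; 3; 49/16; 197/64; 395/128]  R=[99/32; 25/8; 13/4; 7/2; 4]  = 791/256
g_13 [BBBBRRRRBRBBB]  L=[0; 1; 2; 3; 49/16; 197/64; 395/128; 791/256]  R=[99/32; 25/8; 13/4; 7/2; 4]  = 1583/512
g_14 [BBBBRRRRBRBBBR]  L=[0; 1; 2; 3; 49/16; 197/64; 395/128; 791/256]  R=[1583/512; 99/32; 25/8; 13/4; 7/2; 4]  = 3165/1024

3165/1024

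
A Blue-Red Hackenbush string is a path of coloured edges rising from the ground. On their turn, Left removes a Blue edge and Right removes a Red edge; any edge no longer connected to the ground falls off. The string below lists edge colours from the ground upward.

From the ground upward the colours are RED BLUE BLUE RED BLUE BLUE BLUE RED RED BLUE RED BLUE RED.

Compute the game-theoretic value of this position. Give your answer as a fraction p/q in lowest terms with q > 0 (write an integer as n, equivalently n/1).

Build val(s[:k]) for k = 1..13, string s = RED BLUE BLUE RED BLUE BLUE BLUE RED RED BLUE RED BLUE RED.
val(R) = { none | 0 } gives -1
val(RB) = { -1 | 0 } gives -1/2
val(RBB) = { -1 -1/2 | 0 } gives -1/4
val(RBBR) = { -1 -1/2 | -1/4 0 } gives -3/8
val(RBBRB) = { -1 -1/2 -3/8 | -1/4 0 } gives -5/16
val(RBBRBB) = { -1 -1/2 -3/8 -5/16 | -1/4 0 } gives -9/32
val(RBBRBBB) = { -1 -1/2 -3/8 -5/16 -9/32 | -1/4 0 } gives -17/64
val(RBBRBBBR) = { -1 -1/2 -3/8 -5/16 -9/32 | -17/64 -1/4 0 } gives -35/128
val(RBBRBBBRR) = { -1 -1/2 -3/8 -5/16 -9/32 | -35/128 -17/64 -1/4 0 } gives -71/256
val(RBBRBBBRRB) = { -1 -1/2 -3/8 -5/16 -9/32 -71/256 | -35/128 -17/64 -1/4 0 } gives -141/512
val(RBBRBBBRRBR) = { -1 -1/2 -3/8 -5/16 -9/32 -71/256 | -141/512 -35/128 -17/64 -1/4 0 } gives -283/1024
val(RBBRBBBRRBRB) = { -1 -1/2 -3/8 -5/16 -9/32 -71/256 -283/1024 | -141/512 -35/128 -17/64 -1/4 0 } gives -565/2048
val(RBBRBBBRRBRBR) = { -1 -1/2 -3/8 -5/16 -9/32 -71/256 -283/1024 | -565/2048 -141/512 -35/128 -17/64 -1/4 0 } gives -1131/4096

-1131/4096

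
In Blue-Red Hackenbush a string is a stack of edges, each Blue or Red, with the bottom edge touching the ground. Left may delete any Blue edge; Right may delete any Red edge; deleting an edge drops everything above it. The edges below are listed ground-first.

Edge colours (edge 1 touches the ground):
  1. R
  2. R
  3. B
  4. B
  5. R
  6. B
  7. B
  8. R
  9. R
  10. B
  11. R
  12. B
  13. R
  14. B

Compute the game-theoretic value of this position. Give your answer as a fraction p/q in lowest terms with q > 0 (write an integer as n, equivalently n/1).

-5333/4096

Prefix values for R R B B R B B R R B R B R B via {L|R} + simplicity:
R: Left { (no moves) }, Right { 0 } gives simplest -1
RR: Left { (no moves) }, Right { -1; 0 } gives simplest -2
RRB: Left { -2 }, Right { -1; 0 } gives simplest -3/2
RRBB: Left { -2; -3/2 }, Right { -1; 0 } gives simplest -5/4
RRBBR: Left { -2; -3/2 }, Right { -5/4; -1; 0 } gives simplest -11/8
RRBBRB: Left { -2; -3/2; -11/8 }, Right { -5/4; -1; 0 } gives simplest -21/16
RRBBRBB: Left { -2; -3/2; -11/8; -21/16 }, Right { -5/4; -1; 0 } gives simplest -41/32
RRBBRBBR: Left { -2; -3/2; -11/8; -21/16 }, Right { -41/32; -5/4; -1; 0 } gives simplest -83/64
RRBBRBBRR: Left { -2; -3/2; -11/8; -21/16 }, Right { -83/64; -41/32; -5/4; -1; 0 } gives simplest -167/128
RRBBRBBRRB: Left { -2; -3/2; -11/8; -21/16; -167/128 }, Right { -83/64; -41/32; -5/4; -1; 0 } gives simplest -333/256
RRBBRBBRRBR: Left { -2; -3/2; -11/8; -21/16; -167/128 }, Right { -333/256; -83/64; -41/32; -5/4; -1; 0 } gives simplest -667/512
RRBBRBBRRBRB: Left { -2; -3/2; -11/8; -21/16; -167/128; -667/512 }, Right { -333/256; -83/64; -41/32; -5/4; -1; 0 } gives simplest -1333/1024
RRBBRBBRRBRBR: Left { -2; -3/2; -11/8; -21/16; -167/128; -667/512 }, Right { -1333/1024; -333/256; -83/64; -41/32; -5/4; -1; 0 } gives simplest -2667/2048
RRBBRBBRRBRBRB: Left { -2; -3/2; -11/8; -21/16; -167/128; -667/512; -2667/2048 }, Right { -1333/1024; -333/256; -83/64; -41/32; -5/4; -1; 0 } gives simplest -5333/4096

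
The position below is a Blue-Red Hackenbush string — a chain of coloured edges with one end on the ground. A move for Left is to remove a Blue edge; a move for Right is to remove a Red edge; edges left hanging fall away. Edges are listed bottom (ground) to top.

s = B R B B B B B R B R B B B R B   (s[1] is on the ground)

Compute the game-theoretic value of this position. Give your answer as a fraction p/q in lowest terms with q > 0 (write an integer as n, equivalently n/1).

1 of 15 · B · max L 0 · min R +∞ => 1
2 of 15 · BR · max L 0 · min R 1 => 1/2
3 of 15 · BRB · max L 1/2 · min R 1 => 3/4
4 of 15 · BRBB · max L 3/4 · min R 1 => 7/8
5 of 15 · BRBBB · max L 7/8 · min R 1 => 15/16
6 of 15 · BRBBBB · max L 15/16 · min R 1 => 31/32
7 of 15 · BRBBBBB · max L 31/32 · min R 1 => 63/64
8 of 15 · BRBBBBBR · max L 31/32 · min R 63/64 => 125/128
9 of 15 · BRBBBBBRB · max L 125/128 · min R 63/64 => 251/256
10 of 15 · BRBBBBBRBR · max L 125/128 · min R 251/256 => 501/512
11 of 15 · BRBBBBBRBRB · max L 501/512 · min R 251/256 => 1003/1024
12 of 15 · BRBBBBBRBRBB · max L 1003/1024 · min R 251/256 => 2007/2048
13 of 15 · BRBBBBBRBRBBB · max L 2007/2048 · min R 251/256 => 4015/4096
14 of 15 · BRBBBBBRBRBBBR · max L 2007/2048 · min R 4015/4096 => 8029/8192
15 of 15 · BRBBBBBRBRBBBRB · max L 8029/8192 · min R 4015/4096 => 16059/16384

16059/16384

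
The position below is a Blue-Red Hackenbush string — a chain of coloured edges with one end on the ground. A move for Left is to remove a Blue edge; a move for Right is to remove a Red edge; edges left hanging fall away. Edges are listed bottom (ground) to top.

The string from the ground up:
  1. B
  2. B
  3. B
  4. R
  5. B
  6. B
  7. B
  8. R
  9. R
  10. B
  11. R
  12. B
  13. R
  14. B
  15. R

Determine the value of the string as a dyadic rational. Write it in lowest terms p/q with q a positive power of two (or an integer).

g_1 [B]  L=[0]  R=[none]  gives 1
g_2 [BB]  L=[0; 1]  R=[none]  gives 2
g_3 [BBB]  L=[0; 1; 2]  R=[none]  gives 3
g_4 [BBBR]  L=[0; 1; 2]  R=[3]  gives 5/2
g_5 [BBBRB]  L=[0; 1; 2; 5/2]  R=[3]  gives 11/4
g_6 [BBBRBB]  L=[0; 1; 2; 5/2; 11/4]  R=[3]  gives 23/8
g_7 [BBBRBBB]  L=[0; 1; 2; 5/2; 11/4; 23/8]  R=[3]  gives 47/16
g_8 [BBBRBBBR]  L=[0; 1; 2; 5/2; 11/4; 23/8]  R=[47/16; 3]  gives 93/32
g_9 [BBBRBBBRR]  L=[0; 1; 2; 5/2; 11/4; 23/8]  R=[93/32; 47/16; 3]  gives 185/64
g_10 [BBBRBBBRRB]  L=[0; 1; 2; 5/2; 11/4; 23/8; 185/64]  R=[93/32; 47/16; 3]  gives 371/128
g_11 [BBBRBBBRRBR]  L=[0; 1; 2; 5/2; 11/4; 23/8; 185/64]  R=[371/128; 93/32; 47/16; 3]  gives 741/256
g_12 [BBBRBBBRRBRB]  L=[0; 1; 2; 5/2; 11/4; 23/8; 185/64; 741/256]  R=[371/128; 93/32; 47/16; 3]  gives 1483/512
g_13 [BBBRBBBRRBRBR]  L=[0; 1; 2; 5/2; 11/4; 23/8; 185/64; 741/256]  R=[1483/512; 371/128; 93/32; 47/16; 3]  gives 2965/1024
g_14 [BBBRBBBRRBRBRB]  L=[0; 1; 2; 5/2; 11/4; 23/8; 185/64; 741/256; 2965/1024]  R=[1483/512; 371/128; 93/32; 47/16; 3]  gives 5931/2048
g_15 [BBBRBBBRRBRBRBR]  L=[0; 1; 2; 5/2; 11/4; 23/8; 185/64; 741/256; 2965/1024]  R=[5931/2048; 1483/512; 371/128; 93/32; 47/16; 3]  gives 11861/4096

11861/4096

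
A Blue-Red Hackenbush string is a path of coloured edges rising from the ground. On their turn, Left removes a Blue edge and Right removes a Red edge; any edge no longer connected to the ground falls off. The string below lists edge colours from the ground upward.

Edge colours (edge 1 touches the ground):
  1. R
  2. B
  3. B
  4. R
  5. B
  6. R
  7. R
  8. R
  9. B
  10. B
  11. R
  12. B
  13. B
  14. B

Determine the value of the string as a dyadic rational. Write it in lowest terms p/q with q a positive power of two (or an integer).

Prefix values for R B B R B R R R B B R B B B via {L|R} + simplicity:
value(R) = { · | 0 } -> -1
value(RB) = { -1 | 0 } -> -1/2
value(RBB) = { -1, -1/2 | 0 } -> -1/4
value(RBBR) = { -1, -1/2 | -1/4, 0 } -> -3/8
value(RBBRB) = { -1, -1/2, -3/8 | -1/4, 0 } -> -5/16
value(RBBRBR) = { -1, -1/2, -3/8 | -5/16, -1/4, 0 } -> -11/32
value(RBBRBRR) = { -1, -1/2, -3/8 | -11/32, -5/16, -1/4, 0 } -> -23/64
value(RBBRBRRR) = { -1, -1/2, -3/8 | -23/64, -11/32, -5/16, -1/4, 0 } -> -47/128
value(RBBRBRRRB) = { -1, -1/2, -3/8, -47/128 | -23/64, -11/32, -5/16, -1/4, 0 } -> -93/256
value(RBBRBRRRBB) = { -1, -1/2, -3/8, -47/128, -93/256 | -23/64, -11/32, -5/16, -1/4, 0 } -> -185/512
value(RBBRBRRRBBR) = { -1, -1/2, -3/8, -47/128, -93/256 | -185/512, -23/64, -11/32, -5/16, -1/4, 0 } -> -371/1024
value(RBBRBRRRBBRB) = { -1, -1/2, -3/8, -47/128, -93/256, -371/1024 | -185/512, -23/64, -11/32, -5/16, -1/4, 0 } -> -741/2048
value(RBBRBRRRBBRBB) = { -1, -1/2, -3/8, -47/128, -93/256, -371/1024, -741/2048 | -185/512, -23/64, -11/32, -5/16, -1/4, 0 } -> -1481/4096
value(RBBRBRRRBBRBBB) = { -1, -1/2, -3/8, -47/128, -93/256, -371/1024, -741/2048, -1481/4096 | -185/512, -23/64, -11/32, -5/16, -1/4, 0 } -> -2961/8192

-2961/8192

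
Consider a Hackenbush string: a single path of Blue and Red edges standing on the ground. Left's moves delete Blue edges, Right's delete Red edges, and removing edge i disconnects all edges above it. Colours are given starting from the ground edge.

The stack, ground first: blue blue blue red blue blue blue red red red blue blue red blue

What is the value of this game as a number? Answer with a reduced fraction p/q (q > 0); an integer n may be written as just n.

edge 1 of 14 (blue): { 0 | — } → 1
edge 2 of 14 (blue): { 0; 1 | — } → 2
edge 3 of 14 (blue): { 0; 1; 2 | — } → 3
edge 4 of 14 (red): { 0; 1; 2 | 3 } → 5/2
edge 5 of 14 (blue): { 0; 1; 2; 5/2 | 3 } → 11/4
edge 6 of 14 (blue): { 0; 1; 2; 5/2; 11/4 | 3 } → 23/8
edge 7 of 14 (blue): { 0; 1; 2; 5/2; 11/4; 23/8 | 3 } → 47/16
edge 8 of 14 (red): { 0; 1; 2; 5/2; 11/4; 23/8 | 47/16; 3 } → 93/32
edge 9 of 14 (red): { 0; 1; 2; 5/2; 11/4; 23/8 | 93/32; 47/16; 3 } → 185/64
edge 10 of 14 (red): { 0; 1; 2; 5/2; 11/4; 23/8 | 185/64; 93/32; 47/16; 3 } → 369/128
edge 11 of 14 (blue): { 0; 1; 2; 5/2; 11/4; 23/8; 369/128 | 185/64; 93/32; 47/16; 3 } → 739/256
edge 12 of 14 (blue): { 0; 1; 2; 5/2; 11/4; 23/8; 369/128; 739/256 | 185/64; 93/32; 47/16; 3 } → 1479/512
edge 13 of 14 (red): { 0; 1; 2; 5/2; 11/4; 23/8; 369/128; 739/256 | 1479/512; 185/64; 93/32; 47/16; 3 } → 2957/1024
edge 14 of 14 (blue): { 0; 1; 2; 5/2; 11/4; 23/8; 369/128; 739/256; 2957/1024 | 1479/512; 185/64; 93/32; 47/16; 3 } → 5915/2048

5915/2048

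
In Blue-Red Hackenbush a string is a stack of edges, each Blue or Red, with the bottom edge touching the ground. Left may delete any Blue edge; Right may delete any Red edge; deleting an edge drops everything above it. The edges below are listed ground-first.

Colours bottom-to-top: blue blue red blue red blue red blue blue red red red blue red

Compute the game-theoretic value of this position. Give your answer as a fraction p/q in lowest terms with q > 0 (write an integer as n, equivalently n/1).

6853/4096

step 1: add blue to get b; options L={ 0 } R={ ∅ } — 1
step 2: add blue to get bb; options L={ 0; 1 } R={ ∅ } — 2
step 3: add red to get bbr; options L={ 0; 1 } R={ 2 } — 3/2
step 4: add blue to get bbrb; options L={ 0; 1; 3/2 } R={ 2 } — 7/4
step 5: add red to get bbrbr; options L={ 0; 1; 3/2 } R={ 7/4; 2 } — 13/8
step 6: add blue to get bbrbrb; options L={ 0; 1; 3/2; 13/8 } R={ 7/4; 2 } — 27/16
step 7: add red to get bbrbrbr; options L={ 0; 1; 3/2; 13/8 } R={ 27/16; 7/4; 2 } — 53/32
step 8: add blue to get bbrbrbrb; options L={ 0; 1; 3/2; 13/8; 53/32 } R={ 27/16; 7/4; 2 } — 107/64
step 9: add blue to get bbrbrbrbb; options L={ 0; 1; 3/2; 13/8; 53/32; 107/64 } R={ 27/16; 7/4; 2 } — 215/128
step 10: add red to get bbrbrbrbbr; options L={ 0; 1; 3/2; 13/8; 53/32; 107/64 } R={ 215/128; 27/16; 7/4; 2 } — 429/256
step 11: add red to get bbrbrbrbbrr; options L={ 0; 1; 3/2; 13/8; 53/32; 107/64 } R={ 429/256; 215/128; 27/16; 7/4; 2 } — 857/512
step 12: add red to get bbrbrbrbbrrr; options L={ 0; 1; 3/2; 13/8; 53/32; 107/64 } R={ 857/512; 429/256; 215/128; 27/16; 7/4; 2 } — 1713/1024
step 13: add blue to get bbrbrbrbbrrrb; options L={ 0; 1; 3/2; 13/8; 53/32; 107/64; 1713/1024 } R={ 857/512; 429/256; 215/128; 27/16; 7/4; 2 } — 3427/2048
step 14: add red to get bbrbrbrbbrrrbr; options L={ 0; 1; 3/2; 13/8; 53/32; 107/64; 1713/1024 } R={ 3427/2048; 857/512; 429/256; 215/128; 27/16; 7/4; 2 } — 6853/4096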